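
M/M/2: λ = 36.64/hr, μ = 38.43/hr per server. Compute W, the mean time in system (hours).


a = 0.9534; ρ = 0.4767; P₀ = 0.354361
Lq = P₀·a^c·ρ/(c!(1−ρ)²) = 0.28039
Wq = Lq/λ = 0.28039/36.64 = 0.007652 hr
W = Wq + 1/μ = 0.007652 + 0.02602 = 0.03367 hr

Final: 0.03367 hr


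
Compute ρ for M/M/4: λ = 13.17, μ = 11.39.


ρ = λ/(cμ) = 13.17/(4·11.39) = 13.17/45.56 = 0.2891

Final: 0.2891


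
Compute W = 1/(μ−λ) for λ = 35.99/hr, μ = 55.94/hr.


W = 1/(μ−λ) = 1/(55.94 − 35.99) = 1/19.95 = 0.05013 hr

Final: 0.05013 hr


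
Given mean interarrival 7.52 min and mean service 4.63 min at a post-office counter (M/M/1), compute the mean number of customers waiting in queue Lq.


λ = 60/7.52 = 7.9787 /hr
μ = 60/4.63 = 12.9590 /hr
ρ = λ/μ = 7.9787/12.9590 = 0.6157
Lq = ρ²/(1−ρ) = 0.3791/0.3843 = 0.9864

Final: 0.9864


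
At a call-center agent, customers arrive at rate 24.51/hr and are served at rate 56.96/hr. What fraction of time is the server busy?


ρ = λ/μ = 24.51/56.96 = 0.4303

Final: 0.4303


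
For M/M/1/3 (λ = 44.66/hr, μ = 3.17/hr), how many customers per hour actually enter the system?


ρ = 14.0883; P_K = (1−ρ)ρ^3/(1−ρ^4) = 0.929043
λ_eff = λ(1 − P_K) = 44.66·(1 − 0.929043) = 44.66·0.070957 = 3.1689 /hr

Final: 3.1689 /hr


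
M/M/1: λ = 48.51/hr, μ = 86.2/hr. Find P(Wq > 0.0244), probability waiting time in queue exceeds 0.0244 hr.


ρ = 48.51/86.2 = 0.5628
P(Wq > t) = ρ·e^{−(μ−λ)t} = 0.5628·e^{−0.9196}
= 0.5628·0.398664 = 0.224353

Final: 0.224353


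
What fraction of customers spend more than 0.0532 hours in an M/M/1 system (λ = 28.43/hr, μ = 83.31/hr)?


W ~ Exponential(μ−λ) for M/M/1.
μ − λ = 83.31 − 28.43 = 54.8800
P(W > t) = e^{−(μ−λ)t} = e^{−2.9196} = 0.053954

Final: 0.053954


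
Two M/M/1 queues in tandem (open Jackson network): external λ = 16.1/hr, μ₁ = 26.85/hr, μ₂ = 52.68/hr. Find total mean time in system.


Each node sees arrival rate λ = 16.1/hr (tandem ⇒ throughput preserved).
W₁ = 1/(μ₁−λ) = 1/(26.85−16.1) = 0.09302 hr
W₂ = 1/(μ₂−λ) = 1/(52.68−16.1) = 0.02734 hr
W_total = W₁ + W₂ = 0.09302 + 0.02734 = 0.12036 hr

Final: 0.12036 hr


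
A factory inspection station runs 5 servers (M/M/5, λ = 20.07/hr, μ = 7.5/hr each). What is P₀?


a = λ/μ = 20.07/7.5 = 2.6760; ρ = a/c = 0.5352
Σ_{k=0}^{4} a^k/k! (terms k=0..4) = 1.00000 + 2.67600 + 3.58049 + 3.19380 + 2.13665 = 12.58693
Tail: a^5/(5!(1−ρ)) = 137.22415/(120·0.4648) = 2.46027
P₀ = 1/(12.58693 + 2.46027) = 1/15.04720 = 0.066458

Final: 0.066458


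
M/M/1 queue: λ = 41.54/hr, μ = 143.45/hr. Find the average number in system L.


ρ = λ/μ = 41.54/143.45 = 0.2896
L = ρ/(1−ρ) = 0.2896/(1 − 0.2896) = 0.2896/0.7104 = 0.4076

Final: 0.4076


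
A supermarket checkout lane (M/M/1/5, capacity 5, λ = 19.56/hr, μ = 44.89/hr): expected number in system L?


ρ = 19.56/44.89 = 0.4357
L = ρ[1 − (K+1)ρ^K + Kρ^(K+1)] / [(1−ρ)(1−ρ^(K+1))]
Numerator: 0.4357·(1 − 6·0.015707 + 5·0.006844) = 0.409578
Denominator: (0.5643)·(0.993156) = 0.560406
L = 0.409578/0.560406 = 0.7309

Final: 0.7309


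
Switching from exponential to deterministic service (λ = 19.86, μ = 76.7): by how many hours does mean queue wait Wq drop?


ρ = 19.86/76.7 = 0.2589
Wq(M/M/1) = ρ/(μ−λ) = 0.2589/56.84 = 0.004555 hr
Wq(M/D/1) = ρ/(2(μ−λ)) = 0.002278 hr
Savings = 0.004555 − 0.002278 = 0.002278 hr

Final: 0.002278 hr


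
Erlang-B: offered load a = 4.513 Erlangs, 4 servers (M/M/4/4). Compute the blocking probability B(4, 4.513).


B(c,a) = (a^c/c!) / Σ_{k=0}^{c} a^k/k!
a^4/4! = 17.284232
Σ terms (k=0..4): 1.00000 + 4.51300 + 10.18358 + 15.31951 + 17.28423 = 48.300322
B = 17.284232/48.300322 = 0.357849

Final: 0.357849


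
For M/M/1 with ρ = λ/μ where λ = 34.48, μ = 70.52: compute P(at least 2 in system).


ρ = 34.48/70.52 = 0.4889
P(N ≥ n) = ρ^n = 0.4889^2 = 0.239062

Final: 0.239062


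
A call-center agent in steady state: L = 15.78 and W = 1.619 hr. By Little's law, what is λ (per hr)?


λ = L/W = 15.78/1.619 = 9.7468 /hr

Final: 9.7468 /hr


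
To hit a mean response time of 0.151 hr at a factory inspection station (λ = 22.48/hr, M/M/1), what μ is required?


W = 1/(μ−λ) ⇒ μ − λ = 1/W = 1/0.151 = 6.6225
μ = λ + 1/W = 22.48 + 6.6225 = 29.1025 per hr

Final: 29.1025 /hr


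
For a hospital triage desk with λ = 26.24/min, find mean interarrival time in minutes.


Mean interarrival time = 1/λ = 1/26.24 minute = 0.03811 minute
In minutes: 0.03811 × 1 = 0.03811 min

Final: 0.03811 min


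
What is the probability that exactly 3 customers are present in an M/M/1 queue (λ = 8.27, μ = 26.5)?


ρ = 8.27/26.5 = 0.3121
P_n = (1−ρ)·ρ^n = (1 − 0.3121)·0.3121^3 = 0.6879·0.030393 = 0.020908

Final: 0.020908


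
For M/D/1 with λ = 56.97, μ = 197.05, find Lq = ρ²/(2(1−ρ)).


ρ = 56.97/197.05 = 0.2891
M/D/1: Lq = ρ²/(2(1−ρ)) = 0.08359/(2·0.7109) = 0.05879

Final: 0.05879


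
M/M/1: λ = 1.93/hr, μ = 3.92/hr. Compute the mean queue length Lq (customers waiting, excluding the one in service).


ρ = 1.93/3.92 = 0.4923
Lq = ρ²/(1−ρ) = 0.2424/0.5077 = 0.4775

Final: 0.4775


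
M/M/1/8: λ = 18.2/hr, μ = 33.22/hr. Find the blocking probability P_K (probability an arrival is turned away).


ρ = λ/μ = 18.2/33.22 = 0.5479
P_K = (1−ρ)ρ^K/(1−ρ^(K+1)) = (0.4521·0.008117)/(1 − 0.004447)
= 0.003670/0.995553 = 0.003686

Final: 0.003686


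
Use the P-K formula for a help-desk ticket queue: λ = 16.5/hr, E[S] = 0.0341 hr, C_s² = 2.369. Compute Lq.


ρ = λ·E[S] = 16.5·0.0341 = 0.5626
Lq = ρ²(1+C_s²)/(2(1−ρ)) = 0.3166·(1+2.369)/(2·0.4374)
= 0.3166·3.3690/0.8747 = 1.21932

Final: 1.21932


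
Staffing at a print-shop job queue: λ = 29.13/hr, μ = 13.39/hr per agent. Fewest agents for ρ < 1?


Stability requires cμ > λ ⇔ c > λ/μ.
λ/μ = 29.13/13.39 = 2.1755
Minimum integer c = ⌊2.1755⌋ + 1 = 3
Check: 3·13.39 = 40.17 > 29.13, while 2·13.39 = 26.78 ≤ 29.13

Final: 3 servers


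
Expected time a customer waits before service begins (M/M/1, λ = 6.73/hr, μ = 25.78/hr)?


ρ = 6.73/25.78 = 0.2611
Wq = ρ/(μ−λ) = 0.2611/(25.78 − 6.73) = 0.2611/19.05 = 0.01370 hr

Final: 0.01370 hr


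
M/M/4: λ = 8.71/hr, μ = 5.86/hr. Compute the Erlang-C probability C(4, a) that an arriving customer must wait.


a = λ/μ = 1.4863; ρ = a/4 = 0.3716
P₀ = 0.224122 (from M/M/c formula)
C(c,a) = [a^c/(c!(1−ρ))]·P₀ = [4.88070/(24·0.6284)]·0.224122
= 0.32361·0.224122 = 0.072529

Final: 0.072529


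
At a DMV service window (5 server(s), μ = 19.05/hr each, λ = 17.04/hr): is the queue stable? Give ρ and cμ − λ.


Total capacity cμ = 5·19.05 = 95.25/hr
ρ = λ/(cμ) = 17.04/95.25 = 0.1789
Stable ⇔ ρ < 1: YES
Spare capacity = cμ − λ = 95.25 − 17.04 = 78.21/hr

Final: ρ = 0.1789; stable; margin = 78.21/hr


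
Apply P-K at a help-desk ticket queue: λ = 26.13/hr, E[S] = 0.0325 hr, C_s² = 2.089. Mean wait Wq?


ρ = λ·E[S] = 26.13·0.0325 = 0.8492
E[S²] = E[S]²(1+C_s²) = 0.0325²·(1+2.089) = 0.003263
Wq = λ·E[S²]/(2(1−ρ)) = 26.13·0.003263/(2·0.1508) = 0.28273 hr

Final: 0.28273 hr


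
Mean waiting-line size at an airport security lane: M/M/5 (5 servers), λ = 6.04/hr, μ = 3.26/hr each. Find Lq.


a = λ/μ = 1.8528; ρ = a/5 = 0.3706
P₀ = 0.156027
Lq = P₀·a^c·ρ / (c!·(1−ρ)²) = 0.156027·21.83216·0.3706/(120·0.39620)
= 0.02655

Final: 0.02655


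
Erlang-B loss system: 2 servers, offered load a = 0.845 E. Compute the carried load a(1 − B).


B(2,0.845) = 0.162130 (Erlang-B)
Carried load = a(1 − B) = 0.845·(1 − 0.162130) = 0.845·0.837870 = 0.7080 E

Final: 0.7080 Erlangs


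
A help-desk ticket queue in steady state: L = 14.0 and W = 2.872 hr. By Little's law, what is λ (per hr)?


λ = L/W = 14.0/2.872 = 4.8747 /hr

Final: 4.8747 /hr


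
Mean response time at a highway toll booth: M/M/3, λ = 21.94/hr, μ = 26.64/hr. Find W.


a = 0.8236; ρ = 0.2745; P₀ = 0.436483
Lq = P₀·a^c·ρ/(c!(1−ρ)²) = 0.02120
Wq = Lq/λ = 0.02120/21.94 = 0.0009661 hr
W = Wq + 1/μ = 0.0009661 + 0.03754 = 0.03850 hr

Final: 0.03850 hr


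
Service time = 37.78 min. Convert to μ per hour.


μ = 1/(service time) in consistent units.
1 hour = 60 min, so μ = 60/37.78 = 1.5881 per hour

Final: 1.5881 /hr


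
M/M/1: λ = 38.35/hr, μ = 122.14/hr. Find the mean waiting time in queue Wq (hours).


ρ = 38.35/122.14 = 0.3140
Wq = ρ/(μ−λ) = 0.3140/(122.14 − 38.35) = 0.3140/83.79 = 0.003747 hr

Final: 0.003747 hr


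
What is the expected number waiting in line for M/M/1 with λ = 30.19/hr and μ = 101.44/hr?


ρ = 30.19/101.44 = 0.2976
Lq = ρ²/(1−ρ) = 0.08857/0.7024 = 0.1261

Final: 0.1261


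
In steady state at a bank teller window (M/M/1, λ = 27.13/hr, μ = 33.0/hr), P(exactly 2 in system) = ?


ρ = 27.13/33.0 = 0.8221
P_n = (1−ρ)·ρ^n = (1 − 0.8221)·0.8221^2 = 0.1779·0.675883 = 0.120225

Final: 0.120225


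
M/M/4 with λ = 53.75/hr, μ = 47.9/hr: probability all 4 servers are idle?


a = λ/μ = 53.75/47.9 = 1.1221; ρ = a/c = 0.2805
Σ_{k=0}^{3} a^k/k! (terms k=0..3) = 1.00000 + 1.12213 + 0.62959 + 0.23549 = 2.98721
Tail: a^4/(4!(1−ρ)) = 1.58552/(24·0.7195) = 0.09182
P₀ = 1/(2.98721 + 0.09182) = 1/3.07903 = 0.324777

Final: 0.324777


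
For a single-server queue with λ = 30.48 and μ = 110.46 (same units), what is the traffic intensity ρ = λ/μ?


ρ = λ/μ = 30.48/110.46 = 0.2759

Final: 0.2759


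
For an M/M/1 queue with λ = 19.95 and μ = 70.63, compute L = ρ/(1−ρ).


ρ = λ/μ = 19.95/70.63 = 0.2825
L = ρ/(1−ρ) = 0.2825/(1 − 0.2825) = 0.2825/0.7175 = 0.3936

Final: 0.3936


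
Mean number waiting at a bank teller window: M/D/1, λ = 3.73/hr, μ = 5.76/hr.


ρ = 3.73/5.76 = 0.6476
M/D/1: Lq = ρ²/(2(1−ρ)) = 0.4193/(2·0.3524) = 0.59493

Final: 0.59493


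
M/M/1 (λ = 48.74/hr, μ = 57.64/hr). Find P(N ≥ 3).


ρ = 48.74/57.64 = 0.8456
P(N ≥ n) = ρ^n = 0.8456^3 = 0.604623

Final: 0.604623


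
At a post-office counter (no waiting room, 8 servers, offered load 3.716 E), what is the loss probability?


B(c,a) = (a^c/c!) / Σ_{k=0}^{c} a^k/k!
a^8/8! = 0.901748
Σ terms (k=0..8): 1.00000 + 3.71600 + 6.90433 + 8.55216 + 7.94496 + 5.90469 + 3.65697 + 1.94133 + 0.90175 = 40.522190
B = 0.901748/40.522190 = 0.022253

Final: 0.022253


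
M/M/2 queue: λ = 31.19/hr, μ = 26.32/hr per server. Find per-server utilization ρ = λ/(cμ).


ρ = λ/(cμ) = 31.19/(2·26.32) = 31.19/52.64 = 0.5925

Final: 0.5925


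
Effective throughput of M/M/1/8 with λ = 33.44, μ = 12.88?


ρ = 2.5963; P_K = (1−ρ)ρ^8/(1−ρ^9) = 0.614947
λ_eff = λ(1 − P_K) = 33.44·(1 − 0.614947) = 33.44·0.385053 = 12.8762 /hr

Final: 12.8762 /hr


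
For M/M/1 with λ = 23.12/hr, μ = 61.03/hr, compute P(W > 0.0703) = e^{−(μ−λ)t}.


W ~ Exponential(μ−λ) for M/M/1.
μ − λ = 61.03 − 23.12 = 37.9100
P(W > t) = e^{−(μ−λ)t} = e^{−2.6651} = 0.069594

Final: 0.069594


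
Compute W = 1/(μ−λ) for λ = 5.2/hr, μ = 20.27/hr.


W = 1/(μ−λ) = 1/(20.27 − 5.2) = 1/15.07 = 0.06636 hr

Final: 0.06636 hr


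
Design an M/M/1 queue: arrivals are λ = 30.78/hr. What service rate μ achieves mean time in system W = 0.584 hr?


W = 1/(μ−λ) ⇒ μ − λ = 1/W = 1/0.584 = 1.7123
μ = λ + 1/W = 30.78 + 1.7123 = 32.4923 per hr

Final: 32.4923 /hr


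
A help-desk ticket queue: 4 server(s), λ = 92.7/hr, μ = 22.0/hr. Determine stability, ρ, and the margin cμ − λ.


Total capacity cμ = 4·22.0 = 88.00/hr
ρ = λ/(cμ) = 92.7/88.00 = 1.0534
Stable ⇔ ρ < 1: NO
Spare capacity = cμ − λ = 88.00 − 92.7 = -4.70/hr

Final: ρ = 1.0534; unstable; margin = -4.70/hr


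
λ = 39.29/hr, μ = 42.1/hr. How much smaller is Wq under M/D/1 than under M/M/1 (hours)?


ρ = 39.29/42.1 = 0.9333
Wq(M/M/1) = ρ/(μ−λ) = 0.9333/2.81 = 0.33212 hr
Wq(M/D/1) = ρ/(2(μ−λ)) = 0.16606 hr
Savings = 0.33212 − 0.16606 = 0.16606 hr

Final: 0.16606 hr


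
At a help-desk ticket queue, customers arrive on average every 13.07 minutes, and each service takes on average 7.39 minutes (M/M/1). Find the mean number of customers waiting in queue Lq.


λ = 60/13.07 = 4.5907 /hr
μ = 60/7.39 = 8.1191 /hr
ρ = λ/μ = 4.5907/8.1191 = 0.5654
Lq = ρ²/(1−ρ) = 0.3197/0.4346 = 0.7356

Final: 0.7356


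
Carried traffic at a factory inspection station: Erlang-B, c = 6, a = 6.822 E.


B(6,6.822) = 0.320086 (Erlang-B)
Carried load = a(1 − B) = 6.822·(1 − 0.320086) = 6.822·0.679914 = 4.6384 E

Final: 4.6384 Erlangs


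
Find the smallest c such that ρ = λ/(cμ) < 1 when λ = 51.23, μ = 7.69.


Stability requires cμ > λ ⇔ c > λ/μ.
λ/μ = 51.23/7.69 = 6.6619
Minimum integer c = ⌊6.6619⌋ + 1 = 7
Check: 7·7.69 = 53.83 > 51.23, while 6·7.69 = 46.14 ≤ 51.23

Final: 7 servers


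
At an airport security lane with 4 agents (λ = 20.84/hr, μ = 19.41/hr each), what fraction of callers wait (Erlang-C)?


a = λ/μ = 1.0737; ρ = a/4 = 0.2684
P₀ = 0.341061 (from M/M/c formula)
C(c,a) = [a^c/(c!(1−ρ))]·P₀ = [1.32889/(24·0.7316)]·0.341061
= 0.07569·0.341061 = 0.025813

Final: 0.025813


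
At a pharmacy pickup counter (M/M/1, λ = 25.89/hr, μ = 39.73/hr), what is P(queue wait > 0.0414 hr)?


ρ = 25.89/39.73 = 0.6516
P(Wq > t) = ρ·e^{−(μ−λ)t} = 0.6516·e^{−0.5730}
= 0.6516·0.563845 = 0.367429

Final: 0.367429


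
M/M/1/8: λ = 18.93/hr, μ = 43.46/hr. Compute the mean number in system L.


ρ = 18.93/43.46 = 0.4356
L = ρ[1 − (K+1)ρ^K + Kρ^(K+1)] / [(1−ρ)(1−ρ^(K+1))]
Numerator: 0.4356·(1 − 9·0.001296 + 8·0.0005643) = 0.432460
Denominator: (0.5644)·(0.999436) = 0.564109
L = 0.432460/0.564109 = 0.7666

Final: 0.7666


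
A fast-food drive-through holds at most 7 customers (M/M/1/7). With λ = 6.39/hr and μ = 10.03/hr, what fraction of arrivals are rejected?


ρ = λ/μ = 6.39/10.03 = 0.6371
P_K = (1−ρ)ρ^K/(1−ρ^(K+1)) = (0.3629·0.042599)/(1 − 0.027139)
= 0.015460/0.972861 = 0.015891

Final: 0.015891


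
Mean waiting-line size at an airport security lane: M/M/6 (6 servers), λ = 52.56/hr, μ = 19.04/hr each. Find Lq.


a = λ/μ = 2.7605; ρ = a/6 = 0.4601
P₀ = 0.062615
Lq = P₀·a^c·ρ / (c!·(1−ρ)²) = 0.062615·442.51753·0.4601/(720·0.29151)
= 0.06074

Final: 0.06074


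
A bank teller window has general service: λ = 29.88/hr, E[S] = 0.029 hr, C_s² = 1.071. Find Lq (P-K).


ρ = λ·E[S] = 29.88·0.029 = 0.8665
Lq = ρ²(1+C_s²)/(2(1−ρ)) = 0.7509·(1+1.071)/(2·0.1335)
= 0.7509·2.0710/0.2670 = 5.82494

Final: 5.82494


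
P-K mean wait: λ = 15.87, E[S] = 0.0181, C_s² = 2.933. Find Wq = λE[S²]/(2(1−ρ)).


ρ = λ·E[S] = 15.87·0.0181 = 0.2872
E[S²] = E[S]²(1+C_s²) = 0.0181²·(1+2.933) = 0.001288
Wq = λ·E[S²]/(2(1−ρ)) = 15.87·0.001288/(2·0.7128) = 0.01434 hr

Final: 0.01434 hr


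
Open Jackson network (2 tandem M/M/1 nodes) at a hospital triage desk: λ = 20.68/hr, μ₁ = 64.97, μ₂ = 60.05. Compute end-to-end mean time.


Each node sees arrival rate λ = 20.68/hr (tandem ⇒ throughput preserved).
W₁ = 1/(μ₁−λ) = 1/(64.97−20.68) = 0.02258 hr
W₂ = 1/(μ₂−λ) = 1/(60.05−20.68) = 0.02540 hr
W_total = W₁ + W₂ = 0.02258 + 0.02540 = 0.04798 hr

Final: 0.04798 hr


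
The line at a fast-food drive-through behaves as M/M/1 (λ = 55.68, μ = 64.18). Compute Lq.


ρ = 55.68/64.18 = 0.8676
Lq = ρ²/(1−ρ) = 0.7527/0.1324 = 5.6830

Final: 5.6830


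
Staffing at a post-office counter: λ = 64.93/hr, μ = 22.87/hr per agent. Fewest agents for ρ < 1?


Stability requires cμ > λ ⇔ c > λ/μ.
λ/μ = 64.93/22.87 = 2.8391
Minimum integer c = ⌊2.8391⌋ + 1 = 3
Check: 3·22.87 = 68.61 > 64.93, while 2·22.87 = 45.74 ≤ 64.93

Final: 3 servers


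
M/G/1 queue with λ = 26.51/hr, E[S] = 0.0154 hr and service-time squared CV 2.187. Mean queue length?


ρ = λ·E[S] = 26.51·0.0154 = 0.4083
Lq = ρ²(1+C_s²)/(2(1−ρ)) = 0.1667·(1+2.187)/(2·0.5917)
= 0.1667·3.1870/1.1835 = 0.44883

Final: 0.44883


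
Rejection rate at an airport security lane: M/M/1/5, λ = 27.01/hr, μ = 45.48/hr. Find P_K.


ρ = λ/μ = 27.01/45.48 = 0.5939
P_K = (1−ρ)ρ^K/(1−ρ^(K+1)) = (0.4061·0.073879)/(1 − 0.043876)
= 0.030003/0.956124 = 0.031380

Final: 0.031380


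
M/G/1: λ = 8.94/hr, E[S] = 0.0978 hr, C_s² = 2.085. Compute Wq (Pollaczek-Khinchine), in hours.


ρ = λ·E[S] = 8.94·0.0978 = 0.8743
E[S²] = E[S]²(1+C_s²) = 0.0978²·(1+2.085) = 0.029508
Wq = λ·E[S²]/(2(1−ρ)) = 8.94·0.029508/(2·0.1257) = 1.04958 hr

Final: 1.04958 hr


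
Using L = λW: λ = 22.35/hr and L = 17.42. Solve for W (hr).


W = L/λ = 17.42/22.35 = 0.7794 hr

Final: 0.7794 hr


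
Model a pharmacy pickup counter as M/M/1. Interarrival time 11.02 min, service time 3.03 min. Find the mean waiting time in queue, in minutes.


λ = 60/11.02 = 5.4446 /hr
μ = 60/3.03 = 19.8020 /hr
ρ = λ/μ = 5.4446/19.8020 = 0.2750
Wq = ρ/(μ−λ) = 0.2750/(19.8020−5.4446) = 0.01915 hr
In minutes: 0.01915·60 = 1.149 min

Final: 1.149 min


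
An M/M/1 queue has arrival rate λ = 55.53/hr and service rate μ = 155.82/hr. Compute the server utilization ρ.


ρ = λ/μ = 55.53/155.82 = 0.3564

Final: 0.3564


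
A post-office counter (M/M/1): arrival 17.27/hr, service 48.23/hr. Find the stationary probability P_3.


ρ = 17.27/48.23 = 0.3581
P_n = (1−ρ)·ρ^n = (1 − 0.3581)·0.3581^3 = 0.6419·0.045912 = 0.029472

Final: 0.029472


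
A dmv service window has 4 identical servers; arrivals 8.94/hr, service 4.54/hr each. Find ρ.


ρ = λ/(cμ) = 8.94/(4·4.54) = 8.94/18.16 = 0.4923

Final: 0.4923


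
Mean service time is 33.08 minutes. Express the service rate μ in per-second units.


μ = 1/(service time) in consistent units.
1 second = 0.0166667 min, so μ = 0.0166667/33.08 = 0.0005038 per second

Final: 0.0005038 /sec


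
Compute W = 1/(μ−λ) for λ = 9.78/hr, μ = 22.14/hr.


W = 1/(μ−λ) = 1/(22.14 − 9.78) = 1/12.36 = 0.08091 hr

Final: 0.08091 hr


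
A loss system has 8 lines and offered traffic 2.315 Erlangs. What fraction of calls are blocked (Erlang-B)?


B(c,a) = (a^c/c!) / Σ_{k=0}^{c} a^k/k!
a^8/8! = 0.020459
Σ terms (k=0..8): 1.00000 + 2.31500 + 2.67961 + 2.06777 + 1.19672 + 0.55408 + 0.21378 + 0.07070 + 0.02046 = 10.118126
B = 0.020459/10.118126 = 0.002022

Final: 0.002022


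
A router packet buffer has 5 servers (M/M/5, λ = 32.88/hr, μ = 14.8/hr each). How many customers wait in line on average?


a = λ/μ = 2.2216; ρ = a/5 = 0.4443
P₀ = 0.107026
Lq = P₀·a^c·ρ / (c!·(1−ρ)²) = 0.107026·54.11909·0.4443/(120·0.30878)
= 0.06946

Final: 0.06946


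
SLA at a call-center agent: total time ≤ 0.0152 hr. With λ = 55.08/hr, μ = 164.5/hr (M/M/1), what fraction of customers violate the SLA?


W ~ Exponential(μ−λ) for M/M/1.
μ − λ = 164.5 − 55.08 = 109.4200
P(W > t) = e^{−(μ−λ)t} = e^{−1.6632} = 0.189535

Final: 0.189535


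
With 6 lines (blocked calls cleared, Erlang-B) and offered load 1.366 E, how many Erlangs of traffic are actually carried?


B(6,1.366) = 0.002303 (Erlang-B)
Carried load = a(1 − B) = 1.366·(1 − 0.002303) = 1.366·0.997697 = 1.3629 E

Final: 1.3629 Erlangs


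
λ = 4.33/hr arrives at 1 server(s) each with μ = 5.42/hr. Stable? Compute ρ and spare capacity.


Total capacity cμ = 1·5.42 = 5.42/hr
ρ = λ/(cμ) = 4.33/5.42 = 0.7989
Stable ⇔ ρ < 1: YES
Spare capacity = cμ − λ = 5.42 − 4.33 = 1.09/hr

Final: ρ = 0.7989; stable; margin = 1.09/hr


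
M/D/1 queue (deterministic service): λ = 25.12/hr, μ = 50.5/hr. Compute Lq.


ρ = 25.12/50.5 = 0.4974
M/D/1: Lq = ρ²/(2(1−ρ)) = 0.2474/(2·0.5026) = 0.24616

Final: 0.24616


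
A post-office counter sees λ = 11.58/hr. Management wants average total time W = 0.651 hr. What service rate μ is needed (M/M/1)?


W = 1/(μ−λ) ⇒ μ − λ = 1/W = 1/0.651 = 1.5361
μ = λ + 1/W = 11.58 + 1.5361 = 13.1161 per hr

Final: 13.1161 /hr


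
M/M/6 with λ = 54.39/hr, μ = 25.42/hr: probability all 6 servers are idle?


a = λ/μ = 54.39/25.42 = 2.1397; ρ = a/c = 0.3566
Σ_{k=0}^{5} a^k/k! (terms k=0..5) = 1.00000 + 2.13965 + 2.28906 + 1.63260 + 0.87330 + 0.37371 = 8.30832
Tail: a^6/(6!(1−ρ)) = 95.95356/(720·0.6434) = 0.20714
P₀ = 1/(8.30832 + 0.20714) = 1/8.51546 = 0.117434

Final: 0.117434


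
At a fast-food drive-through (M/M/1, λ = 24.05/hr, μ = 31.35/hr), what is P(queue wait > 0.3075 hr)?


ρ = 24.05/31.35 = 0.7671
P(Wq > t) = ρ·e^{−(μ−λ)t} = 0.7671·e^{−2.2448}
= 0.7671·0.105954 = 0.081282

Final: 0.081282


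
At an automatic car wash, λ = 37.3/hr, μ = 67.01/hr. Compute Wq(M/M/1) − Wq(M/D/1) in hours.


ρ = 37.3/67.01 = 0.5566
Wq(M/M/1) = ρ/(μ−λ) = 0.5566/29.71 = 0.01874 hr
Wq(M/D/1) = ρ/(2(μ−λ)) = 0.009368 hr
Savings = 0.01874 − 0.009368 = 0.009368 hr

Final: 0.009368 hr


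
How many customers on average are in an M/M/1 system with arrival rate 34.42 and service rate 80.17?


ρ = λ/μ = 34.42/80.17 = 0.4293
L = ρ/(1−ρ) = 0.4293/(1 − 0.4293) = 0.4293/0.5707 = 0.7523

Final: 0.7523


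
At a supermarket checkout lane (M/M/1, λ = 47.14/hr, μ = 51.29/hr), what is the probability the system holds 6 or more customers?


ρ = 47.14/51.29 = 0.9191
P(N ≥ n) = ρ^n = 0.9191^6 = 0.602756

Final: 0.602756


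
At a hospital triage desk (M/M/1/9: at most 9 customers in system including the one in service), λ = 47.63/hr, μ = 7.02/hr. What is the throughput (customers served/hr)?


ρ = 6.7849; P_K = (1−ρ)ρ^9/(1−ρ^10) = 0.852614
λ_eff = λ(1 − P_K) = 47.63·(1 − 0.852614) = 47.63·0.147386 = 7.0200 /hr

Final: 7.0200 /hr


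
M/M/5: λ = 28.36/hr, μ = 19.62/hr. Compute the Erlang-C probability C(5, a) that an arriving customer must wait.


a = λ/μ = 1.4455; ρ = a/5 = 0.2891
P₀ = 0.235330 (from M/M/c formula)
C(c,a) = [a^c/(c!(1−ρ))]·P₀ = [6.31010/(120·0.7109)]·0.235330
= 0.07397·0.235330 = 0.017407

Final: 0.017407


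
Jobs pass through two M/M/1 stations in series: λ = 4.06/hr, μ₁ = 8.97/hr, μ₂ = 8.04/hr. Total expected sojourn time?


Each node sees arrival rate λ = 4.06/hr (tandem ⇒ throughput preserved).
W₁ = 1/(μ₁−λ) = 1/(8.97−4.06) = 0.20367 hr
W₂ = 1/(μ₂−λ) = 1/(8.04−4.06) = 0.25126 hr
W_total = W₁ + W₂ = 0.20367 + 0.25126 = 0.45492 hr

Final: 0.45492 hr


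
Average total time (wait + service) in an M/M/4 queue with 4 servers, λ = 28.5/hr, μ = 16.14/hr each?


a = 1.7658; ρ = 0.4414; P₀ = 0.167568
Lq = P₀·a^c·ρ/(c!(1−ρ)²) = 0.09605
Wq = Lq/λ = 0.09605/28.5 = 0.003370 hr
W = Wq + 1/μ = 0.003370 + 0.06196 = 0.06533 hr

Final: 0.06533 hr


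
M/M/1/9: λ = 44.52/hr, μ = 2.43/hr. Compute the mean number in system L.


ρ = 44.52/2.43 = 18.3210
L = ρ[1 − (K+1)ρ^K + Kρ^(K+1)] / [(1−ρ)(1−ρ^(K+1))]
Numerator: 18.3210·(1 − 10·232562634523.661255 + 9·4260777155964.361816) = 659947039490498.375000
Denominator: (-17.3210)·(-4260777155963.361816) = 73800868516254.281250
L = 659947039490498.375000/73800868516254.281250 = 8.9423

Final: 8.9423


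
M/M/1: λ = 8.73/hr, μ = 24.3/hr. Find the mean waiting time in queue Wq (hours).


ρ = 8.73/24.3 = 0.3593
Wq = ρ/(μ−λ) = 0.3593/(24.3 − 8.73) = 0.3593/15.57 = 0.02307 hr

Final: 0.02307 hr


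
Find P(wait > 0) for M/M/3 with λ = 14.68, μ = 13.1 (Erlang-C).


a = λ/μ = 1.1206; ρ = a/3 = 0.3735
P₀ = 0.320217 (from M/M/c formula)
C(c,a) = [a^c/(c!(1−ρ))]·P₀ = [1.40723/(6·0.6265)]·0.320217
= 0.37438·0.320217 = 0.119884

Final: 0.119884


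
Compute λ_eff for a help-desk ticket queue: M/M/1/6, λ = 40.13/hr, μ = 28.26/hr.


ρ = 1.4200; P_K = (1−ρ)ρ^6/(1−ρ^7) = 0.323580
λ_eff = λ(1 − P_K) = 40.13·(1 − 0.323580) = 40.13·0.676420 = 27.1448 /hr

Final: 27.1448 /hr


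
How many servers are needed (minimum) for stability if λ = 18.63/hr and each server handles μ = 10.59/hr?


Stability requires cμ > λ ⇔ c > λ/μ.
λ/μ = 18.63/10.59 = 1.7592
Minimum integer c = ⌊1.7592⌋ + 1 = 2
Check: 2·10.59 = 21.18 > 18.63, while 1·10.59 = 10.59 ≤ 18.63

Final: 2 servers


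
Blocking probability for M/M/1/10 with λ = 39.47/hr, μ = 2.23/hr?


ρ = λ/μ = 39.47/2.23 = 17.6996
P_K = (1−ρ)ρ^K/(1−ρ^(K+1)) = (-16.6996·3017328768098.040527)/(1 − 53405366133107.476562)
= -50388037365009.429688/-53405366133106.476562 = 0.943501

Final: 0.943501


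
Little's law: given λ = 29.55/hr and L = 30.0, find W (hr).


W = L/λ = 30.0/29.55 = 1.0152 hr

Final: 1.0152 hr


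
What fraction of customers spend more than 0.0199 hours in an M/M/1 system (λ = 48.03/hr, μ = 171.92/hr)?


W ~ Exponential(μ−λ) for M/M/1.
μ − λ = 171.92 − 48.03 = 123.8900
P(W > t) = e^{−(μ−λ)t} = e^{−2.4654} = 0.084974

Final: 0.084974


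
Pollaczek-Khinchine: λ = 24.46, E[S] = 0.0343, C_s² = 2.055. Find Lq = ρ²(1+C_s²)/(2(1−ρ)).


ρ = λ·E[S] = 24.46·0.0343 = 0.8390
Lq = ρ²(1+C_s²)/(2(1−ρ)) = 0.7039·(1+2.055)/(2·0.1610)
= 0.7039·3.0550/0.3220 = 6.67724

Final: 6.67724


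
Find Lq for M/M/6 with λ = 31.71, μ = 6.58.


a = λ/μ = 4.8191; ρ = a/6 = 0.8032
P₀ = 0.005931
Lq = P₀·a^c·ρ / (c!·(1−ρ)²) = 0.005931·12526.27929·0.8032/(720·0.03873)
= 2.13953

Final: 2.13953


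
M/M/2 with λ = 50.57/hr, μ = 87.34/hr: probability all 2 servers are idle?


a = λ/μ = 50.57/87.34 = 0.5790; ρ = a/c = 0.2895
Σ_{k=0}^{1} a^k/k! (terms k=0..1) = 1.00000 + 0.57900 = 1.57900
Tail: a^2/(2!(1−ρ)) = 0.33524/(2·0.7105) = 0.23592
P₀ = 1/(1.57900 + 0.23592) = 1/1.81492 = 0.550988

Final: 0.550988


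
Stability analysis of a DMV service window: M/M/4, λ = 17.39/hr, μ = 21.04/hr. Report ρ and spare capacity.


Total capacity cμ = 4·21.04 = 84.16/hr
ρ = λ/(cμ) = 17.39/84.16 = 0.2066
Stable ⇔ ρ < 1: YES
Spare capacity = cμ − λ = 84.16 − 17.39 = 66.77/hr

Final: ρ = 0.2066; stable; margin = 66.77/hr


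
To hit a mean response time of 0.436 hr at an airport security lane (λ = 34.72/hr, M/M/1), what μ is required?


W = 1/(μ−λ) ⇒ μ − λ = 1/W = 1/0.436 = 2.2936
μ = λ + 1/W = 34.72 + 2.2936 = 37.0136 per hr

Final: 37.0136 /hr


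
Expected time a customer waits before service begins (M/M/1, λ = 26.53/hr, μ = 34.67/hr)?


ρ = 26.53/34.67 = 0.7652
Wq = ρ/(μ−λ) = 0.7652/(34.67 − 26.53) = 0.7652/8.14 = 0.09401 hr

Final: 0.09401 hr


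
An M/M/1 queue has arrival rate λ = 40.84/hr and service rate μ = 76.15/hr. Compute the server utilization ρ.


ρ = λ/μ = 40.84/76.15 = 0.5363

Final: 0.5363


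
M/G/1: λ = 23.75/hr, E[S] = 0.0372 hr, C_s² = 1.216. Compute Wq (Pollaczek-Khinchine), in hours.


ρ = λ·E[S] = 23.75·0.0372 = 0.8835
E[S²] = E[S]²(1+C_s²) = 0.0372²·(1+1.216) = 0.003067
Wq = λ·E[S²]/(2(1−ρ)) = 23.75·0.003067/(2·0.1165) = 0.31258 hr

Final: 0.31258 hr


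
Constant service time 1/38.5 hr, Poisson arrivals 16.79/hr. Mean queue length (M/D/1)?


ρ = 16.79/38.5 = 0.4361
M/D/1: Lq = ρ²/(2(1−ρ)) = 0.1902/(2·0.5639) = 0.16864

Final: 0.16864


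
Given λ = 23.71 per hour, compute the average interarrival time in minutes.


Mean interarrival time = 1/λ = 1/23.71 hour = 0.04218 hour
In minutes: 0.04218 × 60 = 2.5306 min

Final: 2.5306 min


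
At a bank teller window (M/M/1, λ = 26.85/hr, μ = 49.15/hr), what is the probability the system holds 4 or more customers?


ρ = 26.85/49.15 = 0.5463
P(N ≥ n) = ρ^n = 0.5463^4 = 0.089060

Final: 0.089060


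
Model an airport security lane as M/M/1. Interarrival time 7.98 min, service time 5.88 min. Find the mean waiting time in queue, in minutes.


λ = 60/7.98 = 7.5188 /hr
μ = 60/5.88 = 10.2041 /hr
ρ = λ/μ = 7.5188/10.2041 = 0.7368
Wq = ρ/(μ−λ) = 0.7368/(10.2041−7.5188) = 0.27440 hr
In minutes: 0.27440·60 = 16.464 min

Final: 16.464 min


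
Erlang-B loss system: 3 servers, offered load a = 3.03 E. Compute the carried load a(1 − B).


B(3,3.03) = 0.349734 (Erlang-B)
Carried load = a(1 − B) = 3.03·(1 − 0.349734) = 3.03·0.650266 = 1.9703 E

Final: 1.9703 Erlangs


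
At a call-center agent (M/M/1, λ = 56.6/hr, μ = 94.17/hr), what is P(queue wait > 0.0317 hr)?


ρ = 56.6/94.17 = 0.6010
P(Wq > t) = ρ·e^{−(μ−λ)t} = 0.6010·e^{−1.1910}
= 0.6010·0.303927 = 0.182672

Final: 0.182672


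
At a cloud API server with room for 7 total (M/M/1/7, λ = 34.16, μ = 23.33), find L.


ρ = 34.16/23.33 = 1.4642
L = ρ[1 − (K+1)ρ^K + Kρ^(K+1)] / [(1−ρ)(1−ρ^(K+1))]
Numerator: 1.4642·(1 − 8·14.428523 + 7·21.126375) = 48.987234
Denominator: (-0.4642)·(-20.126375) = 9.342848
L = 48.987234/9.342848 = 5.2433

Final: 5.2433


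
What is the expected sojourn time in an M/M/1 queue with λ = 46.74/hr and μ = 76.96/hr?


W = 1/(μ−λ) = 1/(76.96 − 46.74) = 1/30.22 = 0.03309 hr

Final: 0.03309 hr


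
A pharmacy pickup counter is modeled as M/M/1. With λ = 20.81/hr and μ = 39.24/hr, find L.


ρ = λ/μ = 20.81/39.24 = 0.5303
L = ρ/(1−ρ) = 0.5303/(1 − 0.5303) = 0.5303/0.4697 = 1.1291

Final: 1.1291


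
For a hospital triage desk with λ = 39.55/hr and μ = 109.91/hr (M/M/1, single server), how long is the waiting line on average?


ρ = 39.55/109.91 = 0.3598
Lq = ρ²/(1−ρ) = 0.1295/0.6402 = 0.2023

Final: 0.2023


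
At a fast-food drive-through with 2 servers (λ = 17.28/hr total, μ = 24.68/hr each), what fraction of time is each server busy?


ρ = λ/(cμ) = 17.28/(2·24.68) = 17.28/49.36 = 0.3501

Final: 0.3501


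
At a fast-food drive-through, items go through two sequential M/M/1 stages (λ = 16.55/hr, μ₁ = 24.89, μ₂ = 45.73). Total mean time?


Each node sees arrival rate λ = 16.55/hr (tandem ⇒ throughput preserved).
W₁ = 1/(μ₁−λ) = 1/(24.89−16.55) = 0.11990 hr
W₂ = 1/(μ₂−λ) = 1/(45.73−16.55) = 0.03427 hr
W_total = W₁ + W₂ = 0.11990 + 0.03427 = 0.15417 hr

Final: 0.15417 hr


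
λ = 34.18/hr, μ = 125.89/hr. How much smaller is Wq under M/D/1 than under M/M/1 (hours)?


ρ = 34.18/125.89 = 0.2715
Wq(M/M/1) = ρ/(μ−λ) = 0.2715/91.71 = 0.002960 hr
Wq(M/D/1) = ρ/(2(μ−λ)) = 0.001480 hr
Savings = 0.002960 − 0.001480 = 0.001480 hr

Final: 0.001480 hr


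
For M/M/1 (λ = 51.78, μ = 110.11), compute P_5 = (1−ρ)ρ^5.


ρ = 51.78/110.11 = 0.4703
P_n = (1−ρ)·ρ^n = (1 − 0.4703)·0.4703^5 = 0.5297·0.022997 = 0.012183

Final: 0.012183


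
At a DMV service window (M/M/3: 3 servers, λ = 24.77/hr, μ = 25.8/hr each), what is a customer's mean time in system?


a = 0.9601; ρ = 0.3200; P₀ = 0.379095
Lq = P₀·a^c·ρ/(c!(1−ρ)²) = 0.03870
Wq = Lq/λ = 0.03870/24.77 = 0.001562 hr
W = Wq + 1/μ = 0.001562 + 0.03876 = 0.04032 hr

Final: 0.04032 hr


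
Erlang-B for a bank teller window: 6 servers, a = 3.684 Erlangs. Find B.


B(c,a) = (a^c/c!) / Σ_{k=0}^{c} a^k/k!
a^6/6! = 3.472044
Σ terms (k=0..6): 1.00000 + 3.68400 + 6.78593 + 8.33312 + 7.67480 + 5.65479 + 3.47204 = 36.604690
B = 3.472044/36.604690 = 0.094852

Final: 0.094852


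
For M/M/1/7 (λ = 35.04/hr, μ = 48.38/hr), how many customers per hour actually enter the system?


ρ = 0.7243; P_K = (1−ρ)ρ^7/(1−ρ^8) = 0.031187
λ_eff = λ(1 − P_K) = 35.04·(1 − 0.031187) = 35.04·0.968813 = 33.9472 /hr

Final: 33.9472 /hr


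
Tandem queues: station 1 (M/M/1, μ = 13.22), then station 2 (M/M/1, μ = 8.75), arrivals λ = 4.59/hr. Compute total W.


Each node sees arrival rate λ = 4.59/hr (tandem ⇒ throughput preserved).
W₁ = 1/(μ₁−λ) = 1/(13.22−4.59) = 0.11587 hr
W₂ = 1/(μ₂−λ) = 1/(8.75−4.59) = 0.24038 hr
W_total = W₁ + W₂ = 0.11587 + 0.24038 = 0.35626 hr

Final: 0.35626 hr


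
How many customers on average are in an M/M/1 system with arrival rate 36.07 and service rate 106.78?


ρ = λ/μ = 36.07/106.78 = 0.3378
L = ρ/(1−ρ) = 0.3378/(1 − 0.3378) = 0.3378/0.6622 = 0.5101

Final: 0.5101


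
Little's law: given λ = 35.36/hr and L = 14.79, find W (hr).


W = L/λ = 14.79/35.36 = 0.4183 hr

Final: 0.4183 hr


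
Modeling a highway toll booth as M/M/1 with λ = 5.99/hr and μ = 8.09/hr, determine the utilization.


ρ = λ/μ = 5.99/8.09 = 0.7404

Final: 0.7404


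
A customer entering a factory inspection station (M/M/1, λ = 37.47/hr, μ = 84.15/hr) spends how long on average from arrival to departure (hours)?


W = 1/(μ−λ) = 1/(84.15 − 37.47) = 1/46.68 = 0.02142 hr

Final: 0.02142 hr


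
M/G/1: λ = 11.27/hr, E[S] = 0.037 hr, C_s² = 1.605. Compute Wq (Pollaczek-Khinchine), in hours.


ρ = λ·E[S] = 11.27·0.037 = 0.4170
E[S²] = E[S]²(1+C_s²) = 0.037²·(1+1.605) = 0.003566
Wq = λ·E[S²]/(2(1−ρ)) = 11.27·0.003566/(2·0.5830) = 0.03447 hr

Final: 0.03447 hr


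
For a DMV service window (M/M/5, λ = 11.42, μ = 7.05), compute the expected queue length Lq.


a = λ/μ = 1.6199; ρ = a/5 = 0.3240
P₀ = 0.197449
Lq = P₀·a^c·ρ / (c!·(1−ρ)²) = 0.197449·11.15283·0.3240/(120·0.45701)
= 0.01301

Final: 0.01301


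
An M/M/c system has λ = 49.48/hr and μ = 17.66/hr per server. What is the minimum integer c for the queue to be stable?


Stability requires cμ > λ ⇔ c > λ/μ.
λ/μ = 49.48/17.66 = 2.8018
Minimum integer c = ⌊2.8018⌋ + 1 = 3
Check: 3·17.66 = 52.98 > 49.48, while 2·17.66 = 35.32 ≤ 49.48

Final: 3 servers


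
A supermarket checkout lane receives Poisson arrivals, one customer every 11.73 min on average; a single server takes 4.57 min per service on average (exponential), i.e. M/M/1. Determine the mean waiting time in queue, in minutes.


λ = 60/11.73 = 5.1151 /hr
μ = 60/4.57 = 13.1291 /hr
ρ = λ/μ = 5.1151/13.1291 = 0.3896
Wq = ρ/(μ−λ) = 0.3896/(13.1291−5.1151) = 0.04861 hr
In minutes: 0.04861·60 = 2.917 min

Final: 2.917 min


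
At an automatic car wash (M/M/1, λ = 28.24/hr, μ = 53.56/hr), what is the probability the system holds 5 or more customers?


ρ = 28.24/53.56 = 0.5273
P(N ≥ n) = ρ^n = 0.5273^5 = 0.040749

Final: 0.040749


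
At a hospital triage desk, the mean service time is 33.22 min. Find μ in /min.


μ = 1/(service time) in consistent units.
1 minute = 1 min, so μ = 1/33.22 = 0.03010 per minute

Final: 0.03010 /min


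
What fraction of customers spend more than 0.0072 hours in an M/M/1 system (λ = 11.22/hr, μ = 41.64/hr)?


W ~ Exponential(μ−λ) for M/M/1.
μ − λ = 41.64 − 11.22 = 30.4200
P(W > t) = e^{−(μ−λ)t} = e^{−0.2190} = 0.803302

Final: 0.803302


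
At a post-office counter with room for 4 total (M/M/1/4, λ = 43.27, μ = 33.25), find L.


ρ = 43.27/33.25 = 1.3014
L = ρ[1 − (K+1)ρ^K + Kρ^(K+1)] / [(1−ρ)(1−ρ^(K+1))]
Numerator: 1.3014·(1 − 5·2.868012 + 4·3.732297) = 2.068018
Denominator: (-0.3014)·(-2.732297) = 0.823387
L = 2.068018/0.823387 = 2.5116

Final: 2.5116


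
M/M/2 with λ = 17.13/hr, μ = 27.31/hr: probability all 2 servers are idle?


a = λ/μ = 17.13/27.31 = 0.6272; ρ = a/c = 0.3136
Σ_{k=0}^{1} a^k/k! (terms k=0..1) = 1.00000 + 0.62724 = 1.62724
Tail: a^2/(2!(1−ρ)) = 0.39343/(2·0.6864) = 0.28660
P₀ = 1/(1.62724 + 0.28660) = 1/1.91384 = 0.522509

Final: 0.522509


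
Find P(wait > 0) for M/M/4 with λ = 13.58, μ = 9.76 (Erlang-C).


a = λ/μ = 1.3914; ρ = a/4 = 0.3478
P₀ = 0.247048 (from M/M/c formula)
C(c,a) = [a^c/(c!(1−ρ))]·P₀ = [3.74800/(24·0.6522)]·0.247048
= 0.23946·0.247048 = 0.059159

Final: 0.059159


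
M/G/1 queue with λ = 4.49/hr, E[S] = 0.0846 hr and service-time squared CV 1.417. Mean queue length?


ρ = λ·E[S] = 4.49·0.0846 = 0.3799
Lq = ρ²(1+C_s²)/(2(1−ρ)) = 0.1443·(1+1.417)/(2·0.6201)
= 0.1443·2.4170/1.2403 = 0.28118

Final: 0.28118


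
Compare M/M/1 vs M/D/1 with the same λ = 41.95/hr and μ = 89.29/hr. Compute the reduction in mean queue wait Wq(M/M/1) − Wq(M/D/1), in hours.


ρ = 41.95/89.29 = 0.4698
Wq(M/M/1) = ρ/(μ−λ) = 0.4698/47.34 = 0.009924 hr
Wq(M/D/1) = ρ/(2(μ−λ)) = 0.004962 hr
Savings = 0.009924 − 0.004962 = 0.004962 hr

Final: 0.004962 hr


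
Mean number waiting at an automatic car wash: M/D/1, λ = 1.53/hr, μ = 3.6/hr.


ρ = 1.53/3.6 = 0.4250
M/D/1: Lq = ρ²/(2(1−ρ)) = 0.1806/(2·0.5750) = 0.15707

Final: 0.15707


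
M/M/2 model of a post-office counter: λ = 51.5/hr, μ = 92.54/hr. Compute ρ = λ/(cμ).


ρ = λ/(cμ) = 51.5/(2·92.54) = 51.5/185.08 = 0.2783

Final: 0.2783


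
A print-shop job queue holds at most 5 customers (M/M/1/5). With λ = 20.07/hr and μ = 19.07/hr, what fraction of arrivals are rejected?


ρ = λ/μ = 20.07/19.07 = 1.0524
P_K = (1−ρ)ρ^K/(1−ρ^(K+1)) = (-0.05244·1.291170)/(1 − 1.358877)
= -0.067707/-0.358877 = 0.188663

Final: 0.188663


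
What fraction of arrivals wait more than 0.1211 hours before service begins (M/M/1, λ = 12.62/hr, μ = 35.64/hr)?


ρ = 12.62/35.64 = 0.3541
P(Wq > t) = ρ·e^{−(μ−λ)t} = 0.3541·e^{−2.7877}
= 0.3541·0.061561 = 0.021799

Final: 0.021799


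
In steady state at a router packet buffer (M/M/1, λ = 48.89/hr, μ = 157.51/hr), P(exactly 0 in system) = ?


ρ = 48.89/157.51 = 0.3104
P_n = (1−ρ)·ρ^n = (1 − 0.3104)·0.3104^0 = 0.6896·1.000000 = 0.689607

Final: 0.689607


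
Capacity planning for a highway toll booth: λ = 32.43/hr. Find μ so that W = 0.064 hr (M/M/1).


W = 1/(μ−λ) ⇒ μ − λ = 1/W = 1/0.064 = 15.6250
μ = λ + 1/W = 32.43 + 15.6250 = 48.0550 per hr

Final: 48.0550 /hr


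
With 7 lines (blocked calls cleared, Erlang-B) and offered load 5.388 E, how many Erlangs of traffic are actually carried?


B(7,5.388) = 0.145256 (Erlang-B)
Carried load = a(1 − B) = 5.388·(1 − 0.145256) = 5.388·0.854744 = 4.6054 E

Final: 4.6054 Erlangs


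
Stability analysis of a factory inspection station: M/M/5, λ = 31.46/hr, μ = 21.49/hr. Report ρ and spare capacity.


Total capacity cμ = 5·21.49 = 107.45/hr
ρ = λ/(cμ) = 31.46/107.45 = 0.2928
Stable ⇔ ρ < 1: YES
Spare capacity = cμ − λ = 107.45 − 31.46 = 75.99/hr

Final: ρ = 0.2928; stable; margin = 75.99/hr


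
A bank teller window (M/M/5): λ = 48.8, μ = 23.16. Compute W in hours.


a = 2.1071; ρ = 0.4214; P₀ = 0.120399
Lq = P₀·a^c·ρ/(c!(1−ρ)²) = 0.05246
Wq = Lq/λ = 0.05246/48.8 = 0.001075 hr
W = Wq + 1/μ = 0.001075 + 0.04318 = 0.04425 hr

Final: 0.04425 hr


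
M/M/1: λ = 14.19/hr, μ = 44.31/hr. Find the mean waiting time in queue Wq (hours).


ρ = 14.19/44.31 = 0.3202
Wq = ρ/(μ−λ) = 0.3202/(44.31 − 14.19) = 0.3202/30.12 = 0.01063 hr

Final: 0.01063 hr


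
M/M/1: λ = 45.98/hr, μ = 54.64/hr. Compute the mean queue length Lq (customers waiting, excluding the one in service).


ρ = 45.98/54.64 = 0.8415
Lq = ρ²/(1−ρ) = 0.7081/0.1585 = 4.4680

Final: 4.4680


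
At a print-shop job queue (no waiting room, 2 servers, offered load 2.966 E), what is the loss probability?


B(c,a) = (a^c/c!) / Σ_{k=0}^{c} a^k/k!
a^2/2! = 4.398578
Σ terms (k=0..2): 1.00000 + 2.96600 + 4.39858 = 8.364578
B = 4.398578/8.364578 = 0.525858

Final: 0.525858


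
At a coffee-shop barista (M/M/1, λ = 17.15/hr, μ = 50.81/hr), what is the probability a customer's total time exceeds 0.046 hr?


W ~ Exponential(μ−λ) for M/M/1.
μ − λ = 50.81 − 17.15 = 33.6600
P(W > t) = e^{−(μ−λ)t} = e^{−1.5484} = 0.212596

Final: 0.212596
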